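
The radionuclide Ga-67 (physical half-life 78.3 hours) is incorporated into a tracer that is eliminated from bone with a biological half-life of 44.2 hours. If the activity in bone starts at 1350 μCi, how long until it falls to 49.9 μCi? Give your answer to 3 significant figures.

134 hours

1/t_eff = 1/t_phys + 1/t_biol = 1/78.3 + 1/44.2 = 0.035396 per hour.
t_eff = 78.3 × 44.2 / (78.3 + 44.2) ≈ 28.252 hours.
n = log₂(1350/49.9) ≈ 4.7578; t = 4.7578 × 28.252 ≈ 134.42 hours.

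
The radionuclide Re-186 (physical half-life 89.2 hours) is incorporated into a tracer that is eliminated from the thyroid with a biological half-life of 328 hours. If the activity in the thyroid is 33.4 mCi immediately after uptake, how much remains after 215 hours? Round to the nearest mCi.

4 mCi

1/t_eff = 1/t_phys + 1/t_biol = 1/89.2 + 1/328 = 0.01426 per hour.
t_eff = 89.2 × 328 / (89.2 + 328) ≈ 70.128 hours.
Remaining = 33.4 × (1/2)^(215/70.128) = 33.4 × (1/2)^3.0658 ≈ 3.9889 mCi.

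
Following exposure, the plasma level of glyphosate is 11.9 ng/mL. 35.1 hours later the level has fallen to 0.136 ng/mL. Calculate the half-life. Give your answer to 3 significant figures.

A/A₀ = 0.136/11.9 ≈ 0.011429.
n = log₂(87.5) ≈ 6.4512 half-lives elapsed in 35.1 hours.
t½ = 35.1/6.4512 ≈ 5.4408 hours.

5.44 hours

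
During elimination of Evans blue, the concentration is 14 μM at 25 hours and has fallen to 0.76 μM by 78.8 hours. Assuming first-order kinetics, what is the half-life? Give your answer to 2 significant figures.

13 hours

Over Δt = 78.8 − 25 = 53.8 hours, the level fell by a factor of 14/0.76 ≈ 18.421.
n = log₂(18.421) ≈ 4.2033 half-lives, so t½ = 53.8/4.2033 ≈ 12.8 hours.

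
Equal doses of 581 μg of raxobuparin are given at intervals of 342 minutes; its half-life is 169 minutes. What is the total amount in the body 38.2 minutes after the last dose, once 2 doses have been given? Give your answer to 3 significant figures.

The 2 doses were given 380.2, 38.2 minutes ago.
Total = 581·(1/2)^(380.2/169) + 581·(1/2)^(38.2/169)
      = 122.17 + 496.74 ≈ 618.91 μg.

619 μg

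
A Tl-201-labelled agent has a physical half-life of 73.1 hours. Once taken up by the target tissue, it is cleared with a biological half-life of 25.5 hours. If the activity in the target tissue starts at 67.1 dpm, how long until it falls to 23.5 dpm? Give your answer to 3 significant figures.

28.6 hours

1/t_eff = 1/t_phys + 1/t_biol = 1/73.1 + 1/25.5 = 0.052896 per hour.
t_eff = 73.1 × 25.5 / (73.1 + 25.5) ≈ 18.905 hours.
n = log₂(67.1/23.5) ≈ 1.5137; t = 1.5137 × 18.905 ≈ 28.616 hours.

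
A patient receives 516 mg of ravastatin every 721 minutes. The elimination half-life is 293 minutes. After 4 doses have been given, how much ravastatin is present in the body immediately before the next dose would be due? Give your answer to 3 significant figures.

114 mg

The 4 doses were given 2884, 2163, 1442, 721 minutes ago.
Total = 516·(1/2)^(2884/293) + 516·(1/2)^(2163/293) + 516·(1/2)^(1442/293) + 516·(1/2)^(721/293)
      = 0.56184 + 3.0929 + 17.027 + 93.732 ≈ 114.41 mg.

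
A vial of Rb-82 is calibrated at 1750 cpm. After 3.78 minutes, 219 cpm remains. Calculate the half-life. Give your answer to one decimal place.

1.3 minutes

A/A₀ = 219/1750 ≈ 0.12514.
n = log₂(7.9909) ≈ 2.9984 half-lives elapsed in 3.78 minutes.
t½ = 3.78/2.9984 ≈ 1.2607 minutes.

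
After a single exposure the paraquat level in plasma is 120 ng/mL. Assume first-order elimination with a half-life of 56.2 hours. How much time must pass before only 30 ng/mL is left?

30/120 = 1/4, so 2 half-lives have elapsed.
t = 2 × 56.2 = 112.4 hours.

112.4 hours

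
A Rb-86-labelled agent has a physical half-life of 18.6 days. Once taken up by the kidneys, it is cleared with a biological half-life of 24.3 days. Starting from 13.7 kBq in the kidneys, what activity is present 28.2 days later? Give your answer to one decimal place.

1/t_eff = 1/t_phys + 1/t_biol = 1/18.6 + 1/24.3 = 0.094916 per day.
t_eff = 18.6 × 24.3 / (18.6 + 24.3) ≈ 10.536 days.
Remaining = 13.7 × (1/2)^(28.2/10.536) = 13.7 × (1/2)^2.6766 ≈ 2.1428 kBq.

2.1 kBq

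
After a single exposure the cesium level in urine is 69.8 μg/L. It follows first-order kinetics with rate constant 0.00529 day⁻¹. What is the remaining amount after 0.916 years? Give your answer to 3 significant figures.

11.9 μg/L

t½ = ln 2 / λ = 0.69315 / 0.00529 ≈ 131.03 days.
Convert the elapsed time: 0.916 years = 334.34 days.
Number of half-lives: n = 334.34/131.03 ≈ 2.5516.
Remaining = 69.8 × (1/2)^2.5516 = 69.8 × 0.17056 ≈ 11.905 μg/L.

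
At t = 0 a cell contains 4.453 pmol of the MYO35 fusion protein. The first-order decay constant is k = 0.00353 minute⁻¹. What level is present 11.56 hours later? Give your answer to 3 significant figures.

t½ = ln 2 / k = 0.69315 / 0.00353 ≈ 196.36 minutes.
Convert the elapsed time: 11.56 hours = 693.6 minutes.
Number of half-lives: n = 693.6/196.36 ≈ 3.5323.
Remaining = 4.453 × (1/2)^3.5323 = 4.453 × 0.086431 ≈ 0.38488 pmol.

0.385 pmol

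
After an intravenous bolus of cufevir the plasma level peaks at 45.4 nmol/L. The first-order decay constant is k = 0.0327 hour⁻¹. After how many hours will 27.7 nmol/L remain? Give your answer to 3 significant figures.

15.1 hours

t½ = ln 2 / k = 0.69315 / 0.0327 ≈ 21.197 hours.
Fraction remaining = 27.7/45.4 ≈ 0.61013.
n = log₂(45.4/27.7) = ln(1.639)/ln 2 ≈ 0.71281 half-lives.
t = n × t½ = 0.71281 × 21.197 ≈ 15.109 hours.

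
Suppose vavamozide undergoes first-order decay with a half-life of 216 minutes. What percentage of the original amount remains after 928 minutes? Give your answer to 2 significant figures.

n = 928/216 ≈ 4.2963 half-lives.
Fraction remaining = (1/2)^4.2963 ≈ 0.050896, i.e. 5.0896%.

5.1%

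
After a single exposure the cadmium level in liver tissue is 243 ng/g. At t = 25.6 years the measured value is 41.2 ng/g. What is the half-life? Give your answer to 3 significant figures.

10.0 years

A/A₀ = 41.2/243 ≈ 0.16955.
n = log₂(5.8981) ≈ 2.5602 half-lives elapsed in 25.6 years.
t½ = 25.6/2.5602 ≈ 9.9991 years.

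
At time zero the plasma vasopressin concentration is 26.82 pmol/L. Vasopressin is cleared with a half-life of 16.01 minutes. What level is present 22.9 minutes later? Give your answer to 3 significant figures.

9.95 pmol/L

Number of half-lives: n = 22.9/16.01 ≈ 1.4304.
Remaining = 26.82 × (1/2)^1.4304 = 26.82 × 0.37104 ≈ 9.9513 pmol/L.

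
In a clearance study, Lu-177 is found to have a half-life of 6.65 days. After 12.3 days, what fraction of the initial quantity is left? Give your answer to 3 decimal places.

n = 12.3/6.65 ≈ 1.8496 half-lives.
Fraction remaining = (1/2)^1.8496 ≈ 0.27746.

0.277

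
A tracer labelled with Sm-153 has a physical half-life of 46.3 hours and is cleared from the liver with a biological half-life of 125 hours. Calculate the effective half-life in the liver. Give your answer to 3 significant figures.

1/t_eff = 1/t_phys + 1/t_biol = 1/46.3 + 1/125 = 0.029598 per hour.
t_eff = 46.3 × 125 / (46.3 + 125) ≈ 33.786 hours.

33.8 hours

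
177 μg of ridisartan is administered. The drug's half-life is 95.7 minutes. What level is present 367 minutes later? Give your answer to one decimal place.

Number of half-lives: n = 367/95.7 ≈ 3.8349.
Remaining = 177 × (1/2)^3.8349 = 177 × 0.070078 ≈ 12.404 μg.

12.4 μg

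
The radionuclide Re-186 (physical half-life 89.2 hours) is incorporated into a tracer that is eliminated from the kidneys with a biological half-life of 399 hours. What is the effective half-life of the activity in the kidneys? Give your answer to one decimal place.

1/t_eff = 1/t_phys + 1/t_biol = 1/89.2 + 1/399 = 0.013717 per hour.
t_eff = 89.2 × 399 / (89.2 + 399) ≈ 72.902 hours.

72.9 hours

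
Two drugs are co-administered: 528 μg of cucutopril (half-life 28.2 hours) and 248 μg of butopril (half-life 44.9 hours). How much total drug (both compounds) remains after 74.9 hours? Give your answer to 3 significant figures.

162 μg

cucutopril: 528 × (1/2)^(74.9/28.2) = 528 × (1/2)^2.656 ≈ 83.77 μg.
butopril: 248 × (1/2)^(74.9/44.9) = 248 × (1/2)^1.6682 ≈ 78.035 μg.
Total = 83.77 + 78.035 ≈ 161.8 μg.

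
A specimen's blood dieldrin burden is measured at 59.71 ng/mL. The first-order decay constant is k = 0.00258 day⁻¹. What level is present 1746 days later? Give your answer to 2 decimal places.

0.66 ng/mL

t½ = ln 2 / k = 0.69315 / 0.00258 ≈ 268.66 days.
Number of half-lives: n = 1746/268.66 ≈ 6.4989.
Remaining = 59.71 × (1/2)^6.4989 = 59.71 × 0.011057 ≈ 0.66022 ng/mL.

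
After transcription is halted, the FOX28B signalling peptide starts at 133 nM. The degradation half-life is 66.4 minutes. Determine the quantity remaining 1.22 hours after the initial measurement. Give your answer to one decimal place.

61.9 nM

Convert the elapsed time: 1.22 hours = 73.2 minutes.
Number of half-lives: n = 73.2/66.4 ≈ 1.1024.
Remaining = 133 × (1/2)^1.1024 = 133 × 0.46574 ≈ 61.943 nM.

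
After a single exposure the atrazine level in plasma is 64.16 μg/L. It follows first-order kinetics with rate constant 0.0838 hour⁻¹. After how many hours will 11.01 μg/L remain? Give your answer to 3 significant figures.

21.0 hours

t½ = ln 2 / k = 0.69315 / 0.0838 ≈ 8.2714 hours.
Fraction remaining = 11.01/64.16 ≈ 0.1716.
n = log₂(64.16/11.01) = ln(5.8274)/ln 2 ≈ 2.5429 half-lives.
t = n × t½ = 2.5429 × 8.2714 ≈ 21.033 hours.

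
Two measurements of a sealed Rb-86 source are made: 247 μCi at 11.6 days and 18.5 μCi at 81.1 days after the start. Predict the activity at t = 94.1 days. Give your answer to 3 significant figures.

11.4 μCi

Over Δt = 81.1 − 11.6 = 69.5 days, the level fell by a factor of 247/18.5 ≈ 13.351.
n = log₂(13.351) ≈ 3.7389 half-lives, so t½ = 69.5/3.7389 ≈ 18.588 days.
From t = 81.1 to t = 94.1: 18.5 × (1/2)^((94.1−81.1)/18.588) ≈ 11.393 μCi.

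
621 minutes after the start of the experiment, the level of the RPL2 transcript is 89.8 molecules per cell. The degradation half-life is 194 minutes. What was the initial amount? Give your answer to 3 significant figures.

826 molecules per cell

Number of half-lives elapsed: n = 621/194 ≈ 3.201.
A₀ = A × 2^n = 89.8 × 2^3.201 = 89.8 × 9.1962 ≈ 825.81 molecules per cell.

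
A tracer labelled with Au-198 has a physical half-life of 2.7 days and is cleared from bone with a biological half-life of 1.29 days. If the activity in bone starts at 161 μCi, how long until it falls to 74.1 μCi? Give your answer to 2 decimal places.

0.98 days

1/t_eff = 1/t_phys + 1/t_biol = 1/2.7 + 1/1.29 = 1.1456 per day.
t_eff = 2.7 × 1.29 / (2.7 + 1.29) ≈ 0.87293 days.
n = log₂(161/74.1) ≈ 1.1195; t = 1.1195 × 0.87293 ≈ 0.97726 days.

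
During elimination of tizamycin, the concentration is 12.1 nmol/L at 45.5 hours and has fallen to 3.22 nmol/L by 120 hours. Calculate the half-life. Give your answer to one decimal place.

39.0 hours

Over Δt = 120 − 45.5 = 74.5 hours, the level fell by a factor of 12.1/3.22 ≈ 3.7578.
n = log₂(3.7578) ≈ 1.9099 half-lives, so t½ = 74.5/1.9099 ≈ 39.008 hours.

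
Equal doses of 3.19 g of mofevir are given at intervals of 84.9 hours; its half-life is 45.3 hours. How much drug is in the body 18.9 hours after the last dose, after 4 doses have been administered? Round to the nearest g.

The 4 doses were given 273.6, 188.7, 103.8, 18.9 hours ago.
Total = 3.19·(1/2)^(273.6/45.3) + 3.19·(1/2)^(188.7/45.3) + 3.19·(1/2)^(103.8/45.3) + 3.19·(1/2)^(18.9/45.3)
      = 0.04849 + 0.17776 + 0.65165 + 2.3889 ≈ 3.2668 g.

3 g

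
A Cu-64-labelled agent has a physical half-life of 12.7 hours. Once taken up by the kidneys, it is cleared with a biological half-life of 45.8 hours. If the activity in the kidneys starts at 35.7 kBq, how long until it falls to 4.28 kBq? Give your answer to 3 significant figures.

1/t_eff = 1/t_phys + 1/t_biol = 1/12.7 + 1/45.8 = 0.10057 per hour.
t_eff = 12.7 × 45.8 / (12.7 + 45.8) ≈ 9.9429 hours.
n = log₂(35.7/4.28) ≈ 3.0602; t = 3.0602 × 9.9429 ≈ 30.428 hours.

30.4 hours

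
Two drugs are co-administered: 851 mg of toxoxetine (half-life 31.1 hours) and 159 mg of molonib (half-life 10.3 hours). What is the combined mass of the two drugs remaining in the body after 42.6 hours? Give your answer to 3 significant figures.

338 mg

toxoxetine: 851 × (1/2)^(42.6/31.1) = 851 × (1/2)^1.3698 ≈ 329.3 mg.
molonib: 159 × (1/2)^(42.6/10.3) = 159 × (1/2)^4.1359 ≈ 9.044 mg.
Total = 329.3 + 9.044 ≈ 338.34 mg.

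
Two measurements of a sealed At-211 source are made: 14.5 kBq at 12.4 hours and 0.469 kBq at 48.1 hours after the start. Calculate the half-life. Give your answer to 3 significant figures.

Over Δt = 48.1 − 12.4 = 35.7 hours, the level fell by a factor of 14.5/0.469 ≈ 30.917.
n = log₂(30.917) ≈ 4.9503 half-lives, so t½ = 35.7/4.9503 ≈ 7.2117 hours.

7.21 hours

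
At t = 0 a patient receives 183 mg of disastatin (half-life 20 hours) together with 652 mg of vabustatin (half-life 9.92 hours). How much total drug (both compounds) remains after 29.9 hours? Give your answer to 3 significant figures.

disastatin: 183 × (1/2)^(29.9/20) = 183 × (1/2)^1.495 ≈ 64.925 mg.
vabustatin: 652 × (1/2)^(29.9/9.92) = 652 × (1/2)^3.0141 ≈ 80.707 mg.
Total = 64.925 + 80.707 ≈ 145.63 mg.

146 mg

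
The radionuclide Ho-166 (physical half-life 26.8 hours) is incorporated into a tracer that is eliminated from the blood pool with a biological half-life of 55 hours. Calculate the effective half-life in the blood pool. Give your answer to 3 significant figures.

1/t_eff = 1/t_phys + 1/t_biol = 1/26.8 + 1/55 = 0.055495 per hour.
t_eff = 26.8 × 55 / (26.8 + 55) ≈ 18.02 hours.

18.0 hours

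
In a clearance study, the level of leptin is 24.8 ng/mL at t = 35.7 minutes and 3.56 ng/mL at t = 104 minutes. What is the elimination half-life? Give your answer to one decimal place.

Over Δt = 104 − 35.7 = 68.3 minutes, the level fell by a factor of 24.8/3.56 ≈ 6.9663.
n = log₂(6.9663) ≈ 2.8004 half-lives, so t½ = 68.3/2.8004 ≈ 24.389 minutes.

24.4 minutes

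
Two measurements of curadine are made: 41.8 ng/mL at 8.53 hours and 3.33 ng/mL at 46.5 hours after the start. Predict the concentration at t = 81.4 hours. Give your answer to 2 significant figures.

0.33 ng/mL

Over Δt = 46.5 − 8.53 = 37.97 hours, the level fell by a factor of 41.8/3.33 ≈ 12.553.
n = log₂(12.553) ≈ 3.6499 half-lives, so t½ = 37.97/3.6499 ≈ 10.403 hours.
From t = 46.5 to t = 81.4: 3.33 × (1/2)^((81.4−46.5)/10.403) ≈ 0.3255 ng/mL.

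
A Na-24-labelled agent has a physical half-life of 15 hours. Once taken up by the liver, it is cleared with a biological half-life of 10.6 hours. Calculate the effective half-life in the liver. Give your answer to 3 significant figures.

6.21 hours

1/t_eff = 1/t_phys + 1/t_biol = 1/15 + 1/10.6 = 0.16101 per hour.
t_eff = 15 × 10.6 / (15 + 10.6) ≈ 6.2109 hours.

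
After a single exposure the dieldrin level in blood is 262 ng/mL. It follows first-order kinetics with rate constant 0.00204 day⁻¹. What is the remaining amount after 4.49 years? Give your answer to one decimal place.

t½ = ln 2 / k = 0.69315 / 0.00204 ≈ 339.78 days.
Convert the elapsed time: 4.49 years = 1638.85 days.
Number of half-lives: n = 1638.85/339.78 ≈ 4.8233.
Remaining = 262 × (1/2)^4.8233 = 262 × 0.035322 ≈ 9.2543 ng/mL.

9.3 ng/mL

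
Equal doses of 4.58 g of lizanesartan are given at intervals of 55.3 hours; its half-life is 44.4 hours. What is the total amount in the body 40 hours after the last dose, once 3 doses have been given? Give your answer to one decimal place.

3.9 g

The 3 doses were given 150.6, 95.3, 40 hours ago.
Total = 4.58·(1/2)^(150.6/44.4) + 4.58·(1/2)^(95.3/44.4) + 4.58·(1/2)^(40/44.4)
      = 0.43632 + 1.0345 + 2.4528 ≈ 3.9237 g.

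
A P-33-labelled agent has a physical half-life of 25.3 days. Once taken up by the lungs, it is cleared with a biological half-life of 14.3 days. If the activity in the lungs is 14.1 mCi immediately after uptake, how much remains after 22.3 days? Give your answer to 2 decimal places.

2.60 mCi

1/t_eff = 1/t_phys + 1/t_biol = 1/25.3 + 1/14.3 = 0.10946 per day.
t_eff = 25.3 × 14.3 / (25.3 + 14.3) ≈ 9.1361 days.
Remaining = 14.1 × (1/2)^(22.3/9.1361) = 14.1 × (1/2)^2.4409 ≈ 2.5968 mCi.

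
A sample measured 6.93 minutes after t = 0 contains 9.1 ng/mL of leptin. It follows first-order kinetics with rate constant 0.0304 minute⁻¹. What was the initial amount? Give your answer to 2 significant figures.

t½ = ln 2 / k = 0.69315 / 0.0304 ≈ 22.801 minutes.
Number of half-lives elapsed: n = 6.93/22.801 ≈ 0.30394.
A₀ = A × 2^n = 9.1 × 2^0.30394 = 9.1 × 1.2345 ≈ 11.234 ng/mL.

11 ng/mL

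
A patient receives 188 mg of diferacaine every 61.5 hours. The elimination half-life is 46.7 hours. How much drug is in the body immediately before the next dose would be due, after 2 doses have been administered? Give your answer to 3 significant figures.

106 mg

The 2 doses were given 123, 61.5 hours ago.
Total = 188·(1/2)^(123/46.7) + 188·(1/2)^(61.5/46.7)
      = 30.29 + 75.462 ≈ 105.75 mg.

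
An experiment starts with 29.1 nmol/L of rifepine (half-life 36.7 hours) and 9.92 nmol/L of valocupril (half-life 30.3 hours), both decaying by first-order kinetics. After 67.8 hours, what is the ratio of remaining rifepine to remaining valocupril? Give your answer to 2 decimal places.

3.84

rifepine: 29.1 × (1/2)^(67.8/36.7) = 29.1 × (1/2)^1.8474 ≈ 8.0866 nmol/L.
valocupril: 9.92 × (1/2)^(67.8/30.3) = 9.92 × (1/2)^2.2376 ≈ 2.1034 nmol/L.
Ratio ≈ 8.0866 / 2.1034 ≈ 3.8446.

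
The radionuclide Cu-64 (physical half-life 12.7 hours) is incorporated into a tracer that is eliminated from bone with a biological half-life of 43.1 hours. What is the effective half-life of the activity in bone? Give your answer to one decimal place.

1/t_eff = 1/t_phys + 1/t_biol = 1/12.7 + 1/43.1 = 0.10194 per hour.
t_eff = 12.7 × 43.1 / (12.7 + 43.1) ≈ 9.8095 hours.

9.8 hours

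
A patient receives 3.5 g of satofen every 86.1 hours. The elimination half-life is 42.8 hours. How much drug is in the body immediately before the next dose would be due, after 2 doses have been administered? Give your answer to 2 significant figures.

The 2 doses were given 172.2, 86.1 hours ago.
Total = 3.5·(1/2)^(172.2/42.8) + 3.5·(1/2)^(86.1/42.8)
      = 0.21524 + 0.86794 ≈ 1.0832 g.

1.1 g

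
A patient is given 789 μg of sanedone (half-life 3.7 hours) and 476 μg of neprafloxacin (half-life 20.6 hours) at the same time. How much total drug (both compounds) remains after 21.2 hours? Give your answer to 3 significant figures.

248 μg

sanedone: 789 × (1/2)^(21.2/3.7) = 789 × (1/2)^5.7297 ≈ 14.868 μg.
neprafloxacin: 476 × (1/2)^(21.2/20.6) = 476 × (1/2)^1.0291 ≈ 233.24 μg.
Total = 14.868 + 233.24 ≈ 248.11 μg.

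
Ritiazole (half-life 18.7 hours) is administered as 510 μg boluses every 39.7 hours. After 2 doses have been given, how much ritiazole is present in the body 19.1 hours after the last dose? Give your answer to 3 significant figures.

The 2 doses were given 58.8, 19.1 hours ago.
Total = 510·(1/2)^(58.8/18.7) + 510·(1/2)^(19.1/18.7)
      = 57.679 + 251.25 ≈ 308.93 μg.

309 μg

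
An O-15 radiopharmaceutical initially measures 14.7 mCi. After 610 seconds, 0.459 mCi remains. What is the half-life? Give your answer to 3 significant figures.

A/A₀ = 0.459/14.7 ≈ 0.031224.
n = log₂(32.026) ≈ 5.0012 half-lives elapsed in 610 seconds.
t½ = 610/5.0012 ≈ 121.97 seconds.

122 seconds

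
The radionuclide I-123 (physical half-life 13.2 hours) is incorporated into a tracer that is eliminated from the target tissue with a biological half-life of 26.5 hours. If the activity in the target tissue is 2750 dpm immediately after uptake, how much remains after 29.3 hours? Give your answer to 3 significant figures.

274 dpm

1/t_eff = 1/t_phys + 1/t_biol = 1/13.2 + 1/26.5 = 0.11349 per hour.
t_eff = 13.2 × 26.5 / (13.2 + 26.5) ≈ 8.8111 hours.
Remaining = 2750 × (1/2)^(29.3/8.8111) = 2750 × (1/2)^3.3254 ≈ 274.35 dpm.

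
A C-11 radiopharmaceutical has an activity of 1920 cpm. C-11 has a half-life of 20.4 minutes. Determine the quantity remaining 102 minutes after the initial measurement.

Elapsed time is 5 half-lives (102/20.4).
Each half-life halves the amount: 1920 × (1/2)^5 = 1920/32 = 60 cpm.

60 cpm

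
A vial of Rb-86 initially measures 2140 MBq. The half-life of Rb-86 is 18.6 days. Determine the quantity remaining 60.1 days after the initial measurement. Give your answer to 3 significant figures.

228 MBq

Number of half-lives: n = 60.1/18.6 ≈ 3.2312.
Remaining = 2140 × (1/2)^3.2312 = 2140 × 0.10649 ≈ 227.89 MBq.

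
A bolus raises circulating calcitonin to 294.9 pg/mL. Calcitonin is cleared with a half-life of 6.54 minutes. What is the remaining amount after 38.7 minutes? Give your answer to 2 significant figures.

4.9 pg/mL

Number of half-lives: n = 38.7/6.54 ≈ 5.9174.
Remaining = 294.9 × (1/2)^5.9174 = 294.9 × 0.016545 ≈ 4.8792 pg/mL.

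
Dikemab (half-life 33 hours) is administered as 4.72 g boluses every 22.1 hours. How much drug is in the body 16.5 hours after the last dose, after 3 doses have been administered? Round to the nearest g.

The 3 doses were given 60.7, 38.6, 16.5 hours ago.
Total = 4.72·(1/2)^(60.7/33) + 4.72·(1/2)^(38.6/33) + 4.72·(1/2)^(16.5/33)
      = 1.319 + 2.0981 + 3.3375 ≈ 6.7546 g.

7 g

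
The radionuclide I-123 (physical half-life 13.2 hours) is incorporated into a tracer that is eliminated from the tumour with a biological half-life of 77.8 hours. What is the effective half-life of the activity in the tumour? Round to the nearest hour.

11 hours

1/t_eff = 1/t_phys + 1/t_biol = 1/13.2 + 1/77.8 = 0.088611 per hour.
t_eff = 13.2 × 77.8 / (13.2 + 77.8) ≈ 11.285 hours.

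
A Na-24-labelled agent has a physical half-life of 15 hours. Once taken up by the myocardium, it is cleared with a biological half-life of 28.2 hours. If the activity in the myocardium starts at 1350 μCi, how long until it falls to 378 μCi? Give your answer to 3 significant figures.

18.0 hours

1/t_eff = 1/t_phys + 1/t_biol = 1/15 + 1/28.2 = 0.10213 per hour.
t_eff = 15 × 28.2 / (15 + 28.2) ≈ 9.7917 hours.
n = log₂(1350/378) ≈ 1.8365; t = 1.8365 × 9.7917 ≈ 17.982 hours.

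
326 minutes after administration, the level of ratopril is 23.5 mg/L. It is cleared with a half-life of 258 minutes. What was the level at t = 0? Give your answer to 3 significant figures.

Number of half-lives elapsed: n = 326/258 ≈ 1.2636.
A₀ = A × 2^n = 23.5 × 2^1.2636 = 23.5 × 2.4009 ≈ 56.421 mg/L.

56.4 mg/L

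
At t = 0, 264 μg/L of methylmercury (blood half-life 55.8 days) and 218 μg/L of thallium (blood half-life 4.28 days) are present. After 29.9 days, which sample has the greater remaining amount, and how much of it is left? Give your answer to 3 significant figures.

methylmercury: 264 × (1/2)^0.53584 ≈ 182.1 μg/L.
thallium: 218 × (1/2)^6.986 ≈ 1.7198 μg/L.
Methylmercury has more remaining, at ≈ 182.1 μg/L.

methylmercury, 182 μg/L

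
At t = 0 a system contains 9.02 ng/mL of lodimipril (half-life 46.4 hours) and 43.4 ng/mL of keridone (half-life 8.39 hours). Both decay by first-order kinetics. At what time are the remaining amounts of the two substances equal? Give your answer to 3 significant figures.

Set 9.02·(1/2)^(t/46.4) = 43.4·(1/2)^(t/8.39).
Taking log₂: log₂(9.02/43.4) = t·(1/46.4 − 1/8.39).
log₂(0.20783) = -2.2665; 1/46.4 − 1/8.39 = -0.097638.
t = -2.2665 / -0.097638 ≈ 23.213 hours.

23.2 hours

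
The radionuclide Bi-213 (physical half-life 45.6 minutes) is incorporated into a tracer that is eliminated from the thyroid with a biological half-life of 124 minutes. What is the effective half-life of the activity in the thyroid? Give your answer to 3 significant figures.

1/t_eff = 1/t_phys + 1/t_biol = 1/45.6 + 1/124 = 0.029994 per minute.
t_eff = 45.6 × 124 / (45.6 + 124) ≈ 33.34 minutes.

33.3 minutes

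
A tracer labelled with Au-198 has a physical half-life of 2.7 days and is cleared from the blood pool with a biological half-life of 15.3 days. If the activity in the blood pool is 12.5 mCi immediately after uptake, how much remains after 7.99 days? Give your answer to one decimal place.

1.1 mCi

1/t_eff = 1/t_phys + 1/t_biol = 1/2.7 + 1/15.3 = 0.43573 per day.
t_eff = 2.7 × 15.3 / (2.7 + 15.3) ≈ 2.295 days.
Remaining = 12.5 × (1/2)^(7.99/2.295) = 12.5 × (1/2)^3.4815 ≈ 1.1191 mCi.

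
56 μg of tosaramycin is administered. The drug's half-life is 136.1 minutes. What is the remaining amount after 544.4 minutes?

3.5 μg

Elapsed time is 4 half-lives (544.4/136.1).
Each half-life halves the amount: 56 × (1/2)^4 = 56/16 = 3.5 μg.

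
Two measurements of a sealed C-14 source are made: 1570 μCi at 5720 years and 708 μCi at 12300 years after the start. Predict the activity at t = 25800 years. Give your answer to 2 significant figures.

140 μCi

Over Δt = 12300 − 5720 = 6580 years, the level fell by a factor of 1570/708 ≈ 2.2175.
n = log₂(2.2175) ≈ 1.1489 half-lives, so t½ = 6580/1.1489 ≈ 5727 years.
From t = 12300 to t = 25800: 708 × (1/2)^((25800−12300)/5727) ≈ 138.17 μCi.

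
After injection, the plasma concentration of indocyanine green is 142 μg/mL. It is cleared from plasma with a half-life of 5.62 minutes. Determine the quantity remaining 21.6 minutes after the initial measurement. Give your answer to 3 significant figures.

9.89 μg/mL

Number of half-lives: n = 21.6/5.62 ≈ 3.8434.
Remaining = 142 × (1/2)^3.8434 = 142 × 0.069665 ≈ 9.8925 μg/mL.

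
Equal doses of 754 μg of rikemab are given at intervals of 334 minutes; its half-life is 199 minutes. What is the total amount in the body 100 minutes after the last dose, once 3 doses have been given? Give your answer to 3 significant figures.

The 3 doses were given 768, 434, 100 minutes ago.
Total = 754·(1/2)^(768/199) + 754·(1/2)^(434/199) + 754·(1/2)^(100/199)
      = 51.953 + 166.29 + 532.23 ≈ 750.47 μg.

750 μg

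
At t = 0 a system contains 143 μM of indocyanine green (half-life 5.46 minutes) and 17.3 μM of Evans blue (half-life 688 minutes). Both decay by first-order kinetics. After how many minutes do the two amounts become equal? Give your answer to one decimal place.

16.8 minutes

Set 143·(1/2)^(t/5.46) = 17.3·(1/2)^(t/688).
Taking log₂: log₂(143/17.3) = t·(1/5.46 − 1/688).
log₂(8.2659) = 3.0472; 1/5.46 − 1/688 = 0.1817.
t = 3.0472 / 0.1817 ≈ 16.771 minutes.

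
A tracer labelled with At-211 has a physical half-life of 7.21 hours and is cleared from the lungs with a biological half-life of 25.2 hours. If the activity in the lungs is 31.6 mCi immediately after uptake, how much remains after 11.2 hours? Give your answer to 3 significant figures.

7.91 mCi

1/t_eff = 1/t_phys + 1/t_biol = 1/7.21 + 1/25.2 = 0.17838 per hour.
t_eff = 7.21 × 25.2 / (7.21 + 25.2) ≈ 5.606 hours.
Remaining = 31.6 × (1/2)^(11.2/5.606) = 31.6 × (1/2)^1.9978 ≈ 7.9118 mCi.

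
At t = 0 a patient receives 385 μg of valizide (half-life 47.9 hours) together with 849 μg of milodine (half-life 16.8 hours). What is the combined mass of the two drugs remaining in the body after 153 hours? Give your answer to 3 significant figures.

valizide: 385 × (1/2)^(153/47.9) = 385 × (1/2)^3.1942 ≈ 42.065 μg.
milodine: 849 × (1/2)^(153/16.8) = 849 × (1/2)^9.1071 ≈ 1.5395 μg.
Total = 42.065 + 1.5395 ≈ 43.605 μg.

43.6 μg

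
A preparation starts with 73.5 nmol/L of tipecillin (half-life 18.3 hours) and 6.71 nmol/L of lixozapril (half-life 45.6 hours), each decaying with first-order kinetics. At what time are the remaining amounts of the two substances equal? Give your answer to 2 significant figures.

Set 73.5·(1/2)^(t/18.3) = 6.71·(1/2)^(t/45.6).
Taking log₂: log₂(73.5/6.71) = t·(1/18.3 − 1/45.6).
log₂(10.954) = 3.4534; 1/18.3 − 1/45.6 = 0.032715.
t = 3.4534 / 0.032715 ≈ 105.56 hours.

110 hours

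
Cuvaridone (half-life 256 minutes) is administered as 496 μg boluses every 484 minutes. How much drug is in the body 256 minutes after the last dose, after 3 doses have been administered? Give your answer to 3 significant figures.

333 μg

The 3 doses were given 1224, 740, 256 minutes ago.
Total = 496·(1/2)^(1224/256) + 496·(1/2)^(740/256) + 496·(1/2)^(256/256)
      = 18.038 + 66.883 + 248 ≈ 332.92 μg.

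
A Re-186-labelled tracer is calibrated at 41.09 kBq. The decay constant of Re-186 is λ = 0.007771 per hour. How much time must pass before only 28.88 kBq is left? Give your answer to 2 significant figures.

45 hours

t½ = ln 2 / λ = 0.69315 / 0.007771 ≈ 89.197 hours.
Fraction remaining = 28.88/41.09 ≈ 0.70285.
n = log₂(41.09/28.88) = ln(1.4228)/ln 2 ≈ 0.50872 half-lives.
t = n × t½ = 0.50872 × 89.197 ≈ 45.376 hours.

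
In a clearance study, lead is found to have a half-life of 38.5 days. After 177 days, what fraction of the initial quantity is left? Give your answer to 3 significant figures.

n = 177/38.5 ≈ 4.5974 half-lives.
Fraction remaining = (1/2)^4.5974 ≈ 0.041309.

0.0413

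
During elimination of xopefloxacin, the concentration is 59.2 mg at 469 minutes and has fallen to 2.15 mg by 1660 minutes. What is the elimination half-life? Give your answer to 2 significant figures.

Over Δt = 1660 − 469 = 1191 minutes, the level fell by a factor of 59.2/2.15 ≈ 27.535.
n = log₂(27.535) ≈ 4.7832 half-lives, so t½ = 1191/4.7832 ≈ 249 minutes.

250 minutes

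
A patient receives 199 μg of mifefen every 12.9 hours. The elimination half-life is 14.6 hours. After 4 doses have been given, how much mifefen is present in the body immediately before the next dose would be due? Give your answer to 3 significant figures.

215 μg

The 4 doses were given 51.6, 38.7, 25.8, 12.9 hours ago.
Total = 199·(1/2)^(51.6/14.6) + 199·(1/2)^(38.7/14.6) + 199·(1/2)^(25.8/14.6) + 199·(1/2)^(12.9/14.6)
      = 17.177 + 31.69 + 58.465 + 107.86 ≈ 215.19 μg.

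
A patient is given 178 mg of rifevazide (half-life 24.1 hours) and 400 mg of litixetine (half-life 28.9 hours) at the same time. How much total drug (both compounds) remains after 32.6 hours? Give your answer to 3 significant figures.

253 mg

rifevazide: 178 × (1/2)^(32.6/24.1) = 178 × (1/2)^1.3527 ≈ 69.698 mg.
litixetine: 400 × (1/2)^(32.6/28.9) = 400 × (1/2)^1.128 ≈ 183.02 mg.
Total = 69.698 + 183.02 ≈ 252.71 mg.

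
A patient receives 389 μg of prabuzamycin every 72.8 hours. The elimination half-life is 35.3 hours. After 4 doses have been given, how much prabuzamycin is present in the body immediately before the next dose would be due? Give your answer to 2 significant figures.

The 4 doses were given 291.2, 218.4, 145.6, 72.8 hours ago.
Total = 389·(1/2)^(291.2/35.3) + 389·(1/2)^(218.4/35.3) + 389·(1/2)^(145.6/35.3) + 389·(1/2)^(72.8/35.3)
      = 1.2784 + 5.3393 + 22.3 + 93.138 ≈ 122.06 μg.

120 μg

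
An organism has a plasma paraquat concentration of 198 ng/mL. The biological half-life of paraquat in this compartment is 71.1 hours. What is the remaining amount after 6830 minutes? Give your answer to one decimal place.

65.3 ng/mL

Convert the elapsed time: 6830 minutes = 113.833 hours.
Number of half-lives: n = 113.833/71.1 ≈ 1.601.
Remaining = 198 × (1/2)^1.601 = 198 × 0.32964 ≈ 65.269 ng/mL.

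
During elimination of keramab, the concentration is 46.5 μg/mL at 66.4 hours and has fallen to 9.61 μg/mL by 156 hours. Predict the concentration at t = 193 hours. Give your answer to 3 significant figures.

Over Δt = 156 − 66.4 = 89.6 hours, the level fell by a factor of 46.5/9.61 ≈ 4.8387.
n = log₂(4.8387) ≈ 2.2746 half-lives, so t½ = 89.6/2.2746 ≈ 39.391 hours.
From t = 156 to t = 193: 9.61 × (1/2)^((193−156)/39.391) ≈ 5.0115 μg/mL.

5.01 μg/mL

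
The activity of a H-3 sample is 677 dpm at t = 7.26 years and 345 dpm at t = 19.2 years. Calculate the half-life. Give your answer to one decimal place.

Over Δt = 19.2 − 7.26 = 11.94 years, the level fell by a factor of 677/345 ≈ 1.9623.
n = log₂(1.9623) ≈ 0.97256 half-lives, so t½ = 11.94/0.97256 ≈ 12.277 years.

12.3 years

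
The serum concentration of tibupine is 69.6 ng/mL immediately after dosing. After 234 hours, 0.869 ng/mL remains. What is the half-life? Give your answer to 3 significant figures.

37.0 hours

A/A₀ = 0.869/69.6 ≈ 0.012486.
n = log₂(80.092) ≈ 6.3236 half-lives elapsed in 234 hours.
t½ = 234/6.3236 ≈ 37.004 hours.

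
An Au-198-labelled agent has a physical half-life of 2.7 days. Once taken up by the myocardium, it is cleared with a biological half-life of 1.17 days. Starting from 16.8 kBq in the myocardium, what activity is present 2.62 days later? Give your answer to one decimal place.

1/t_eff = 1/t_phys + 1/t_biol = 1/2.7 + 1/1.17 = 1.2251 per day.
t_eff = 2.7 × 1.17 / (2.7 + 1.17) ≈ 0.81628 days.
Remaining = 16.8 × (1/2)^(2.62/0.81628) = 16.8 × (1/2)^3.2097 ≈ 1.8159 kBq.

1.8 kBq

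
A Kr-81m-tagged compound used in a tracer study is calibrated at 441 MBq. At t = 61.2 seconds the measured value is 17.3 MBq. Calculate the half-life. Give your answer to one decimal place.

A/A₀ = 17.3/441 ≈ 0.039229.
n = log₂(25.491) ≈ 4.6719 half-lives elapsed in 61.2 seconds.
t½ = 61.2/4.6719 ≈ 13.099 seconds.

13.1 seconds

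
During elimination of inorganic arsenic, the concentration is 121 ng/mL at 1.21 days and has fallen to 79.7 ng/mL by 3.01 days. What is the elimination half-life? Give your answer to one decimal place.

Over Δt = 3.01 − 1.21 = 1.8 days, the level fell by a factor of 121/79.7 ≈ 1.5182.
n = log₂(1.5182) ≈ 0.60236 half-lives, so t½ = 1.8/0.60236 ≈ 2.9883 days.

3.0 days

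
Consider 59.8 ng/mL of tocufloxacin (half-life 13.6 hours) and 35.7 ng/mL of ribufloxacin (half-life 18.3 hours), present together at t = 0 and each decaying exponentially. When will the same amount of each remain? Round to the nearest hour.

Set 59.8·(1/2)^(t/13.6) = 35.7·(1/2)^(t/18.3).
Taking log₂: log₂(59.8/35.7) = t·(1/13.6 − 1/18.3).
log₂(1.6751) = 0.74422; 1/13.6 − 1/18.3 = 0.018885.
t = 0.74422 / 0.018885 ≈ 39.409 hours.

39 hours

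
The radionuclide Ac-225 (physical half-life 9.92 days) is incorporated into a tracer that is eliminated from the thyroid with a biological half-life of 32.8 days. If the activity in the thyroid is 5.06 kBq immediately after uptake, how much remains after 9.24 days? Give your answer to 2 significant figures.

1/t_eff = 1/t_phys + 1/t_biol = 1/9.92 + 1/32.8 = 0.13129 per day.
t_eff = 9.92 × 32.8 / (9.92 + 32.8) ≈ 7.6165 days.
Remaining = 5.06 × (1/2)^(9.24/7.6165) = 5.06 × (1/2)^1.2132 ≈ 2.1825 kBq.

2.2 kBq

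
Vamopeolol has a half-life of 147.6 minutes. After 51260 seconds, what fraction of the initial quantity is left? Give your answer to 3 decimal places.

0.018

51260 seconds = 854.333 minutes.
n = 854.333/147.6 ≈ 5.7882 half-lives.
Fraction remaining = (1/2)^5.7882 ≈ 0.018096.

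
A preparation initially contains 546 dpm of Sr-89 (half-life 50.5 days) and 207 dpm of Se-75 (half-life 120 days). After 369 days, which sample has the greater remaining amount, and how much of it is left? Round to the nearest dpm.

Se-75, 25 dpm

Sr-89: 546 × (1/2)^7.3069 ≈ 3.4482 dpm.
Se-75: 207 × (1/2)^3.075 ≈ 24.564 dpm.
Se-75 has more remaining, at ≈ 24.564 dpm.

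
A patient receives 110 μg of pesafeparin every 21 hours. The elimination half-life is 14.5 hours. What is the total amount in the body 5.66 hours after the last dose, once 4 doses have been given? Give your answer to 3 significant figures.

The 4 doses were given 68.66, 47.66, 26.66, 5.66 hours ago.
Total = 110·(1/2)^(68.66/14.5) + 110·(1/2)^(47.66/14.5) + 110·(1/2)^(26.66/14.5) + 110·(1/2)^(5.66/14.5)
      = 4.1301 + 11.27 + 30.755 + 83.924 ≈ 130.08 μg.

130 μg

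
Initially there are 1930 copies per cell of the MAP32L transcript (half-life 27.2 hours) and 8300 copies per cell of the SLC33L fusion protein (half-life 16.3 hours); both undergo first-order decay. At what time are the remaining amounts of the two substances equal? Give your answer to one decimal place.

Set 1930·(1/2)^(t/27.2) = 8300·(1/2)^(t/16.3).
Taking log₂: log₂(1930/8300) = t·(1/27.2 − 1/16.3).
log₂(0.23253) = -2.1045; 1/27.2 − 1/16.3 = -0.024585.
t = -2.1045 / -0.024585 ≈ 85.601 hours.

85.6 hours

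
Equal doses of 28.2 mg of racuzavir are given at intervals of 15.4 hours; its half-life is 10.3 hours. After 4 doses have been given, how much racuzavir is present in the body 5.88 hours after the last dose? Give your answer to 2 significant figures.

29 mg

The 4 doses were given 52.08, 36.68, 21.28, 5.88 hours ago.
Total = 28.2·(1/2)^(52.08/10.3) + 28.2·(1/2)^(36.68/10.3) + 28.2·(1/2)^(21.28/10.3) + 28.2·(1/2)^(5.88/10.3)
      = 0.84752 + 2.3891 + 6.7347 + 18.984 ≈ 28.956 mg.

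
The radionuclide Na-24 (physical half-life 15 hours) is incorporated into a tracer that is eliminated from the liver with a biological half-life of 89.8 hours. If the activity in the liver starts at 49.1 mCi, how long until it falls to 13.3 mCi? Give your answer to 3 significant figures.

1/t_eff = 1/t_phys + 1/t_biol = 1/15 + 1/89.8 = 0.077803 per hour.
t_eff = 15 × 89.8 / (15 + 89.8) ≈ 12.853 hours.
n = log₂(49.1/13.3) ≈ 1.8843; t = 1.8843 × 12.853 ≈ 24.219 hours.

24.2 hours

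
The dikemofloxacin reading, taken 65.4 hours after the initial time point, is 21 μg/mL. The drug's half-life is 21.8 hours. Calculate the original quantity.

168 μg/mL

Number of half-lives elapsed: n = 65.4/21.8 ≈ 3.
A₀ = A × 2^n = 21 × 2^3 = 21 × 8 ≈ 168 μg/mL.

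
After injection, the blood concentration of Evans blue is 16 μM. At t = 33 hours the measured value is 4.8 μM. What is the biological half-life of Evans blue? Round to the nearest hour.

19 hours

A/A₀ = 4.8/16 ≈ 0.3.
n = log₂(3.3333) ≈ 1.737 half-lives elapsed in 33 hours.
t½ = 33/1.737 ≈ 18.999 hours.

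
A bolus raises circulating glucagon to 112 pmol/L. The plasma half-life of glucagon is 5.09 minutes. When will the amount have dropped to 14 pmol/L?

15.27 minutes

14/112 = 1/8, so 3 half-lives have elapsed.
t = 3 × 5.09 = 15.27 minutes.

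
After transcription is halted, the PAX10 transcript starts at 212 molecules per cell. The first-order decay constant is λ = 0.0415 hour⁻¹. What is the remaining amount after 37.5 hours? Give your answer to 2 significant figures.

t½ = ln 2 / λ = 0.69315 / 0.0415 ≈ 16.702 hours.
Number of half-lives: n = 37.5/16.702 ≈ 2.2452.
Remaining = 212 × (1/2)^2.2452 = 212 × 0.21093 ≈ 44.716 molecules per cell.

45 molecules per cell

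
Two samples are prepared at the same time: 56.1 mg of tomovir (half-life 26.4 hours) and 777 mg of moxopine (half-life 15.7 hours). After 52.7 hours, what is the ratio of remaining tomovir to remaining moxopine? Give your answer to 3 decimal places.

tomovir: 56.1 × (1/2)^(52.7/26.4) = 56.1 × (1/2)^1.9962 ≈ 14.062 mg.
moxopine: 777 × (1/2)^(52.7/15.7) = 777 × (1/2)^3.3567 ≈ 75.85 mg.
Ratio ≈ 14.062 / 75.85 ≈ 0.18539.

0.185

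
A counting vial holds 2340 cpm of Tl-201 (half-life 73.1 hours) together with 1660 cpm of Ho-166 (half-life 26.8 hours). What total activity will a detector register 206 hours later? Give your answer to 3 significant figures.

Tl-201: 2340 × (1/2)^(206/73.1) = 2340 × (1/2)^2.8181 ≈ 331.82 cpm.
Ho-166: 1660 × (1/2)^(206/26.8) = 1660 × (1/2)^7.6866 ≈ 8.0579 cpm.
Total = 331.82 + 8.0579 ≈ 339.87 cpm.

340 cpm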